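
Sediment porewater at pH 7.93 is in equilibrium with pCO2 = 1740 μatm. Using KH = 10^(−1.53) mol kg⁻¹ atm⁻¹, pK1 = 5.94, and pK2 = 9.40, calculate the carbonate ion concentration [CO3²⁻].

[CO3²⁻] = 0.170 mmol/kg

[CO2*] = KH · pCO2 = 10^(−1.53) × 1740×10^-6 = 5.135×10^-5 mol/kg
α₀ = 1/(1 + K1/[H⁺] + K1K2/[H⁺]²) = 1/(1 + 10^+1.99 + 10^+0.52) = 0.009801
DIC = [CO2*]/α₀ = 5.135×10^-5 / 0.009801 = 5.240 mmol/kg
[CO3²⁻] = α₂·DIC; α₂ = 0.03245, so [CO3²⁻] = 0.03245 × 5.240 = 0.170 mmol/kg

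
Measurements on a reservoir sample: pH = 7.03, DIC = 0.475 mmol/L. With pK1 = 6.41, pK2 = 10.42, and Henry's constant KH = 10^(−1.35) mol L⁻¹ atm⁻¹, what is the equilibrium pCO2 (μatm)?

pCO2 = 2060 μatm

α₀ = 1 / (1 + K1/[H⁺] + K1K2/[H⁺]²) = 1 / (1 + 10^+0.62 + 10^-2.77)
   = 1 / (1 + 4.1687 + 0.0016982) = 1/5.1704 = 0.1934
[CO2*] = α₀ × DIC = 0.1934 × 0.475 = 0.09187 mmol/L
pCO2 = [CO2*]/KH = 9.187×10^-5 / 4.467×10^-2 = 2060 μatm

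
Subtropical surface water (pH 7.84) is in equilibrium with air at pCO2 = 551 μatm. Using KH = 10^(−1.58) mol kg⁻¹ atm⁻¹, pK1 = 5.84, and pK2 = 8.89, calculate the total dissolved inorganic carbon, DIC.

DIC = 1.59 mmol/kg

[CO2*] = KH · pCO2 = 10^(−1.58) × 551×10^-6 = 1.449×10^-5 mol/kg
α₀ = 1/(1 + K1/[H⁺] + K1K2/[H⁺]²) = 1/(1 + 10^+2.00 + 10^+0.95) = 0.009098
DIC = [CO2*]/α₀ = 1.449×10^-5 / 0.009098 = 1.59 mmol/kg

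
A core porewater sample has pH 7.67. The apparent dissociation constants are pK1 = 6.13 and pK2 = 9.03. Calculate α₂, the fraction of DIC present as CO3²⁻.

α₂ = 1 / (1 + [H⁺]/K2 + [H⁺]²/(K1K2)) = 1 / (1 + 10^+1.36 + 10^-0.18)
   = 1 / (1 + 22.909 + 0.66069) = 1/24.569 = 0.04070

α₂ = 0.0407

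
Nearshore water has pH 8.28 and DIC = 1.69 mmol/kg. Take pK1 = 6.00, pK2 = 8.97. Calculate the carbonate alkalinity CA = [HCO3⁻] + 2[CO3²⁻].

CA = 1.97 mmol/kg

CA = [HCO3⁻] + 2[CO3²⁻] = (α₁ + 2α₂)·DIC
At pH 8.28: [H⁺]/K1 = 10^-2.28 = 0.0052481, K2/[H⁺] = 10^-0.69 = 0.20417
α₁ = 1/(1 + 0.0052481 + 0.20417) = 1/1.2094 = 0.8268; α₂ = α₁·K2/[H⁺] = 0.1688
α₁ + 2α₂ = 1.1645
CA = 1.1645 × 1.69 = 1.97 mmol/kg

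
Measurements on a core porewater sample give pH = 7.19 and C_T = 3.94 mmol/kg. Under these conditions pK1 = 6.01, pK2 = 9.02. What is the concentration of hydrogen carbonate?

[HCO3⁻] = 3.65 mmol/kg

α₁ = 1 / (1 + [H⁺]/K1 + K2/[H⁺]) = 1 / (1 + 10^-1.18 + 10^-1.83)
   = 1 / (1 + 0.066069 + 0.014791) = 1/1.0809 = 0.9252
[HCO3⁻] = α₁ × DIC = 0.9252 × 3.94 = 3.65 mmol/kg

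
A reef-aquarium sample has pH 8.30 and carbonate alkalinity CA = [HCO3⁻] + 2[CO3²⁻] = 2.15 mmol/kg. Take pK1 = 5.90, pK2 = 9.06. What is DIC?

CA = [HCO3⁻] + 2[CO3²⁻] = (α₁ + 2α₂)·DIC
At pH 8.30: [H⁺]/K1 = 10^-2.40 = 0.0039811, K2/[H⁺] = 10^-0.76 = 0.17378
α₁ = 1/(1 + 0.0039811 + 0.17378) = 1/1.1778 = 0.8491; α₂ = α₁·K2/[H⁺] = 0.1476
α₁ + 2α₂ = 1.1442
DIC = CA / (α₁ + 2α₂) = 2.15 / 1.1442 = 1.88 mmol/kg

DIC = 1.88 mmol/kg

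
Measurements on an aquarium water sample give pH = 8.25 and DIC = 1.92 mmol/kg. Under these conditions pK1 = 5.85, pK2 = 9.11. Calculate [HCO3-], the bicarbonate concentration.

[HCO3⁻] = 1.68 mmol/kg

α₁ = 1 / (1 + [H⁺]/K1 + K2/[H⁺]) = 1 / (1 + 10^-2.40 + 10^-0.86)
   = 1 / (1 + 0.0039811 + 0.13804) = 1/1.1420 = 0.8756
[HCO3⁻] = α₁ × DIC = 0.8756 × 1.92 = 1.68 mmol/kg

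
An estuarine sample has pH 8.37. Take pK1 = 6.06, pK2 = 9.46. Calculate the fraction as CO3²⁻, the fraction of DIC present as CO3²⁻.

α₂ = 0.0748

α₂ = 1 / (1 + [H⁺]/K2 + [H⁺]²/(K1K2)) = 1 / (1 + 10^+1.09 + 10^-1.22)
   = 1 / (1 + 12.303 + 0.060256) = 1/13.363 = 0.07483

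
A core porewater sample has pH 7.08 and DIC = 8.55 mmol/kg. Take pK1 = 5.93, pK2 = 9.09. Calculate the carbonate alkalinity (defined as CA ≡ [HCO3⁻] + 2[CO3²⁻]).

CA = 8.07 mmol/kg

CA = [HCO3⁻] + 2[CO3²⁻] = (α₁ + 2α₂)·DIC
At pH 7.08: [H⁺]/K1 = 10^-1.15 = 0.070795, K2/[H⁺] = 10^-2.01 = 0.0097724
α₁ = 1/(1 + 0.070795 + 0.0097724) = 1/1.0806 = 0.9254; α₂ = α₁·K2/[H⁺] = 0.009044
α₁ + 2α₂ = 0.9435
CA = 0.9435 × 8.55 = 8.07 mmol/kg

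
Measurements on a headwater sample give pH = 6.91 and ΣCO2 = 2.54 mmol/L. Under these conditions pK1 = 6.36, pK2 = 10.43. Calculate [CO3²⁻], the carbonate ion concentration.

α₂ = 1 / (1 + [H⁺]/K2 + [H⁺]²/(K1K2)) = 1 / (1 + 10^+3.52 + 10^+2.97)
   = 1 / (1 + 3311.3 + 933.25) = 1/4245.6 = 0.0002355
[CO3²⁻] = α₂ × DIC = 0.0002355 × 2.54 = 0.000598 mmol/L = 0.598 μmol/L

[CO3²⁻] = 0.598 μmol/L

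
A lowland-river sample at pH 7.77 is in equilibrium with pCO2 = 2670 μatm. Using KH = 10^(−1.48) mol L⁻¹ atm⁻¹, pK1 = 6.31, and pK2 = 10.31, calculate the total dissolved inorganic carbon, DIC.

DIC = 2.65 mmol/L

[CO2*] = KH · pCO2 = 10^(−1.48) × 2670×10^-6 = 8.841×10^-5 mol/L
α₀ = 1/(1 + K1/[H⁺] + K1K2/[H⁺]²) = 1/(1 + 10^+1.46 + 10^-1.08) = 0.03342
DIC = [CO2*]/α₀ = 8.841×10^-5 / 0.03342 = 2.65 mmol/L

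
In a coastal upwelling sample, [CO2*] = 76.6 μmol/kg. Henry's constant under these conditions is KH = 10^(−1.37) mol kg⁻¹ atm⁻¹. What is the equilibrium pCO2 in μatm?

KH = 10^(−1.37) = 4.266×10^-2 mol kg⁻¹ atm⁻¹
pCO2 = [CO2*]/KH = 76.6×10^-6 / 4.266×10^-2 = 1.80×10^-3 atm = 1800 μatm

pCO2 = 1800 μatm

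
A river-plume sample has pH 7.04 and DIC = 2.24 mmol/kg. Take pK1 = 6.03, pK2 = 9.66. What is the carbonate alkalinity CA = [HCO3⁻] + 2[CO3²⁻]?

CA = 2.05 mmol/kg

CA = [HCO3⁻] + 2[CO3²⁻] = (α₁ + 2α₂)·DIC
At pH 7.04: [H⁺]/K1 = 10^-1.01 = 0.097724, K2/[H⁺] = 10^-2.62 = 0.0023988
α₁ = 1/(1 + 0.097724 + 0.0023988) = 1/1.1001 = 0.9090; α₂ = α₁·K2/[H⁺] = 0.002181
α₁ + 2α₂ = 0.9134
CA = 0.9134 × 2.24 = 2.05 mmol/kg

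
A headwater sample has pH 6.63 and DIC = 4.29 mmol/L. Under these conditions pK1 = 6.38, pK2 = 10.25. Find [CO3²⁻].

α₂ = 1 / (1 + [H⁺]/K2 + [H⁺]²/(K1K2)) = 1 / (1 + 10^+3.62 + 10^+3.37)
   = 1 / (1 + 4168.7 + 2344.2) = 1/6513.9 = 0.0001535
[CO3²⁻] = α₂ × DIC = 0.0001535 × 4.29 = 0.000659 mmol/L = 0.659 μmol/L

[CO3²⁻] = 0.659 μmol/L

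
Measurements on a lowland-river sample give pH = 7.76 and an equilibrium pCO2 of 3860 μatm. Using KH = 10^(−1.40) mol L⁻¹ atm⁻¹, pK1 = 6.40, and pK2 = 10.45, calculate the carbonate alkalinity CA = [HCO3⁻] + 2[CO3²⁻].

[CO2*] = KH · pCO2 = 10^(−1.40) × 3860×10^-6 = 1.537×10^-4 mol/L
α₀ = 1/(1 + K1/[H⁺] + K1K2/[H⁺]²) = 1/(1 + 10^+1.36 + 10^-1.33) = 0.04174
DIC = [CO2*]/α₀ = 1.537×10^-4 / 0.04174 = 3.681 mmol/L
CA = (α₁ + 2α₂)·DIC = (0.9563 + 2×0.001953) × 3.681 = 3.53 mmol/L

CA = 3.53 mmol/L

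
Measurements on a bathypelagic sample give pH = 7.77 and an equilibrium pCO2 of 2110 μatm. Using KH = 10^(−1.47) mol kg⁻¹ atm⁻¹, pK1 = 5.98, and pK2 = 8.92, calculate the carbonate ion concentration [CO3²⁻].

[CO3²⁻] = 0.312 mmol/kg

[CO2*] = KH · pCO2 = 10^(−1.47) × 2110×10^-6 = 7.150×10^-5 mol/kg
α₀ = 1/(1 + K1/[H⁺] + K1K2/[H⁺]²) = 1/(1 + 10^+1.79 + 10^+0.64) = 0.01492
DIC = [CO2*]/α₀ = 7.150×10^-5 / 0.01492 = 4.792 mmol/kg
[CO3²⁻] = α₂·DIC; α₂ = 0.06513, so [CO3²⁻] = 0.06513 × 4.792 = 0.312 mmol/kg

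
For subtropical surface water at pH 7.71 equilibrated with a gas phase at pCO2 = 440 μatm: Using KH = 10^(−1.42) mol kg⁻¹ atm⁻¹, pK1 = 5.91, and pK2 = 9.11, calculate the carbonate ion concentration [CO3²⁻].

[CO3²⁻] = 0.0420 mmol/kg

[CO2*] = KH · pCO2 = 10^(−1.42) × 440×10^-6 = 1.673×10^-5 mol/kg
α₀ = 1/(1 + K1/[H⁺] + K1K2/[H⁺]²) = 1/(1 + 10^+1.80 + 10^+0.40) = 0.01501
DIC = [CO2*]/α₀ = 1.673×10^-5 / 0.01501 = 1.114 mmol/kg
[CO3²⁻] = α₂·DIC; α₂ = 0.03771, so [CO3²⁻] = 0.03771 × 1.114 = 0.0420 mmol/kg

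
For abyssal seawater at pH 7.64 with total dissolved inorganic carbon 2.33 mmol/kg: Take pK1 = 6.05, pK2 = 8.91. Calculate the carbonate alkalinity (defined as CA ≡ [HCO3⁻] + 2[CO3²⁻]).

CA = 2.39 mmol/kg

CA = [HCO3⁻] + 2[CO3²⁻] = (α₁ + 2α₂)·DIC
At pH 7.64: [H⁺]/K1 = 10^-1.59 = 0.025704, K2/[H⁺] = 10^-1.27 = 0.053703
α₁ = 1/(1 + 0.025704 + 0.053703) = 1/1.0794 = 0.9264; α₂ = α₁·K2/[H⁺] = 0.04975
α₁ + 2α₂ = 1.0259
CA = 1.0259 × 2.33 = 2.39 mmol/kg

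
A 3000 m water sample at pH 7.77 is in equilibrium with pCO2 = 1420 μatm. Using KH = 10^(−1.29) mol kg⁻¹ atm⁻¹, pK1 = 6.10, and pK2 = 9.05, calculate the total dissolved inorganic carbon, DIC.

DIC = 3.66 mmol/kg

[CO2*] = KH · pCO2 = 10^(−1.29) × 1420×10^-6 = 7.283×10^-5 mol/kg
α₀ = 1/(1 + K1/[H⁺] + K1K2/[H⁺]²) = 1/(1 + 10^+1.67 + 10^+0.39) = 0.01991
DIC = [CO2*]/α₀ = 7.283×10^-5 / 0.01991 = 3.66 mmol/kg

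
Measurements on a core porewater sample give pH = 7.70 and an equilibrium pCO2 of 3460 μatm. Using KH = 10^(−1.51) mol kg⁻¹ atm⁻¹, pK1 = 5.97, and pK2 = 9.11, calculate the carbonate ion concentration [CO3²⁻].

[CO2*] = KH · pCO2 = 10^(−1.51) × 3460×10^-6 = 1.069×10^-4 mol/kg
α₀ = 1/(1 + K1/[H⁺] + K1K2/[H⁺]²) = 1/(1 + 10^+1.73 + 10^+0.32) = 0.01761
DIC = [CO2*]/α₀ = 1.069×10^-4 / 0.01761 = 6.072 mmol/kg
[CO3²⁻] = α₂·DIC; α₂ = 0.03679, so [CO3²⁻] = 0.03679 × 6.072 = 0.223 mmol/kg

[CO3²⁻] = 0.223 mmol/kg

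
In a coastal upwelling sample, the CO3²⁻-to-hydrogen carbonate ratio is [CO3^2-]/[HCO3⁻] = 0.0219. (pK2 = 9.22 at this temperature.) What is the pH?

pH = 7.56

From K2 = [H⁺][CO3^2-]/[HCO3⁻]:  pH = pK2 + log₁₀([CO3^2-]/[HCO3⁻])
log₁₀(0.0219) = -1.660
pH = 9.22 + (-1.660) = 7.56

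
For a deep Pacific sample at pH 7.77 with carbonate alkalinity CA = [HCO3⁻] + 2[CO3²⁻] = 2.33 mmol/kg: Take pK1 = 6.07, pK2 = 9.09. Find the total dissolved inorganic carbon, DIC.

CA = [HCO3⁻] + 2[CO3²⁻] = (α₁ + 2α₂)·DIC
At pH 7.77: [H⁺]/K1 = 10^-1.70 = 0.019953, K2/[H⁺] = 10^-1.32 = 0.047863
α₁ = 1/(1 + 0.019953 + 0.047863) = 1/1.0678 = 0.9365; α₂ = α₁·K2/[H⁺] = 0.04482
α₁ + 2α₂ = 1.0261
DIC = CA / (α₁ + 2α₂) = 2.33 / 1.0261 = 2.27 mmol/kg

DIC = 2.27 mmol/kg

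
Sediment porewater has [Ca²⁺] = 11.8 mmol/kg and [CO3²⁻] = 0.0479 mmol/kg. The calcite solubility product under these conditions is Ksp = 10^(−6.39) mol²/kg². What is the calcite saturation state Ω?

Ksp = 10^(−6.39) = 4.074×10^-7
Ω = [Ca²⁺][CO3²⁻]/Ksp = (11.8×10^-3)(0.0479×10^-3) / 4.074×10^-7 = 1.39

Ω = 1.39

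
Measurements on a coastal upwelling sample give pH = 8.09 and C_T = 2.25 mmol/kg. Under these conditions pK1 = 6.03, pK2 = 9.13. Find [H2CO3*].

α₀ = 1 / (1 + K1/[H⁺] + K1K2/[H⁺]²) = 1 / (1 + 10^+2.06 + 10^+1.02)
   = 1 / (1 + 114.82 + 10.471) = 1/126.29 = 0.007918
[CO2*] = α₀ × DIC = 0.007918 × 2.25 = 0.0178 mmol/kg = 17.8 μmol/kg

[CO2*] = 17.8 μmol/kg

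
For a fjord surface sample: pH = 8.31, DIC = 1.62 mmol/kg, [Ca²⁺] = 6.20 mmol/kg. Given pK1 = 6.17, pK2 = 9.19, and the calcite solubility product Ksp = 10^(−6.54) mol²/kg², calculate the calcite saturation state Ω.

Ω = 4.03

α₂ = 1 / (1 + [H⁺]/K2 + [H⁺]²/(K1K2)) = 1 / (1 + 10^+0.88 + 10^-1.26)
   = 1 / (1 + 7.5858 + 0.054954) = 1/8.6407 = 0.1157
[CO3²⁻] = α₂ × DIC = 0.1157 × 1.62 = 0.1875 mmol/kg
Ksp = 10^(−6.54) = 2.884×10^-7
Ω = [Ca²⁺][CO3²⁻]/Ksp = (6.20×10^-3)(1.875×10^-4) / 2.884×10^-7 = 4.03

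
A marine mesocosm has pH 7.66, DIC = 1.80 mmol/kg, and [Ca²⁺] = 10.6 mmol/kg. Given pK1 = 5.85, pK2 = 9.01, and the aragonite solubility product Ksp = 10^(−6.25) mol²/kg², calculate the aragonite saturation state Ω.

α₂ = 1 / (1 + [H⁺]/K2 + [H⁺]²/(K1K2)) = 1 / (1 + 10^+1.35 + 10^-0.46)
   = 1 / (1 + 22.387 + 0.34674) = 1/23.734 = 0.04213
[CO3²⁻] = α₂ × DIC = 0.04213 × 1.80 = 0.07584 mmol/kg
Ksp = 10^(−6.25) = 5.623×10^-7
Ω = [Ca²⁺][CO3²⁻]/Ksp = (10.6×10^-3)(7.584×10^-5) / 5.623×10^-7 = 1.43

Ω = 1.43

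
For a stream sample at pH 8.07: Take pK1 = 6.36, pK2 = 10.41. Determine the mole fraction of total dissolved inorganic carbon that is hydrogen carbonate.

α₁ = 0.976

α₁ = 1 / (1 + [H⁺]/K1 + K2/[H⁺]) = 1 / (1 + 10^-1.71 + 10^-2.34)
   = 1 / (1 + 0.019498 + 0.0045709) = 1/1.0241 = 0.9765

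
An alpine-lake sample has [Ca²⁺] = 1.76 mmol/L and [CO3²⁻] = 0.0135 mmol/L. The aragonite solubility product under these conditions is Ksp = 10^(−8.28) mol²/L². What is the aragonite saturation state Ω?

Ω = 4.53

Ksp = 10^(−8.28) = 5.248×10^-9
Ω = [Ca²⁺][CO3²⁻]/Ksp = (1.76×10^-3)(0.0135×10^-3) / 5.248×10^-9 = 4.53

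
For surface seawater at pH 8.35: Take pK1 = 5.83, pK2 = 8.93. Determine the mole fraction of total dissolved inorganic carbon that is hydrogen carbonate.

α₁ = 1 / (1 + [H⁺]/K1 + K2/[H⁺]) = 1 / (1 + 10^-2.52 + 10^-0.58)
   = 1 / (1 + 0.0030200 + 0.26303) = 1/1.2660 = 0.7899

α₁ = 0.790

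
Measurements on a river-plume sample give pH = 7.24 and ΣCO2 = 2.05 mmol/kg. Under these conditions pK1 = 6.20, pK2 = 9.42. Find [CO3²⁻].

α₂ = 1 / (1 + [H⁺]/K2 + [H⁺]²/(K1K2)) = 1 / (1 + 10^+2.18 + 10^+1.14)
   = 1 / (1 + 151.36 + 13.804) = 1/166.16 = 0.006018
[CO3²⁻] = α₂ × DIC = 0.006018 × 2.05 = 0.0123 mmol/kg = 12.3 μmol/kg

[CO3²⁻] = 12.3 μmol/kg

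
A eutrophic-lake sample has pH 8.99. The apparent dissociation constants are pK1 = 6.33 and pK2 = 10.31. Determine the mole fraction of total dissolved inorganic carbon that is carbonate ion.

α₂ = 1 / (1 + [H⁺]/K2 + [H⁺]²/(K1K2)) = 1 / (1 + 10^+1.32 + 10^-1.34)
   = 1 / (1 + 20.893 + 0.045709) = 1/21.939 = 0.04558

α₂ = 0.0456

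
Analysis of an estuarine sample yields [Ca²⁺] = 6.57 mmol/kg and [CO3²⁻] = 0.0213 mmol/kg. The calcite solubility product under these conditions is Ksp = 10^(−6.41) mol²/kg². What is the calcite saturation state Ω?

Ksp = 10^(−6.41) = 3.890×10^-7
Ω = [Ca²⁺][CO3²⁻]/Ksp = (6.57×10^-3)(0.0213×10^-3) / 3.890×10^-7 = 0.360

Ω = 0.360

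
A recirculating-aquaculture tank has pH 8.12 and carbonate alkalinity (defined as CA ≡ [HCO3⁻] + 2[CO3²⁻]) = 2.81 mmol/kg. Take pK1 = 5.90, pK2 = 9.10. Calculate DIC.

CA = [HCO3⁻] + 2[CO3²⁻] = (α₁ + 2α₂)·DIC
At pH 8.12: [H⁺]/K1 = 10^-2.22 = 0.0060256, K2/[H⁺] = 10^-0.98 = 0.10471
α₁ = 1/(1 + 0.0060256 + 0.10471) = 1/1.1107 = 0.9003; α₂ = α₁·K2/[H⁺] = 0.09427
α₁ + 2α₂ = 1.0888
DIC = CA / (α₁ + 2α₂) = 2.81 / 1.0888 = 2.58 mmol/kg

DIC = 2.58 mmol/kg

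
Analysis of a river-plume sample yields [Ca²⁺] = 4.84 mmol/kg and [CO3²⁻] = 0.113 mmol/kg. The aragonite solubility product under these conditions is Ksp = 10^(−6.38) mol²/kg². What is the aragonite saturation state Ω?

Ksp = 10^(−6.38) = 4.169×10^-7
Ω = [Ca²⁺][CO3²⁻]/Ksp = (4.84×10^-3)(0.113×10^-3) / 4.169×10^-7 = 1.31

Ω = 1.31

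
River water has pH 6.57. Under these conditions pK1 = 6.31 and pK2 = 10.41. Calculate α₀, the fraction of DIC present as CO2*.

α₀ = 1 / (1 + K1/[H⁺] + K1K2/[H⁺]²) = 1 / (1 + 10^+0.26 + 10^-3.58)
   = 1 / (1 + 1.8197 + 0.00026303) = 1/2.8200 = 0.3546

α₀ = 0.355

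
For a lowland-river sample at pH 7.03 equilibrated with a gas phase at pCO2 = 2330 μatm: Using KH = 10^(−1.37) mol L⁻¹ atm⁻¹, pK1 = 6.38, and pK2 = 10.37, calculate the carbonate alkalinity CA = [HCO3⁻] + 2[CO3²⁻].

[CO2*] = KH · pCO2 = 10^(−1.37) × 2330×10^-6 = 9.939×10^-5 mol/L
α₀ = 1/(1 + K1/[H⁺] + K1K2/[H⁺]²) = 1/(1 + 10^+0.65 + 10^-2.69) = 0.1829
DIC = [CO2*]/α₀ = 9.939×10^-5 / 0.1829 = 0.5436 mmol/L
CA = (α₁ + 2α₂)·DIC = (0.8168 + 2×0.0003733) × 0.5436 = 0.444 mmol/L

CA = 0.444 mmol/L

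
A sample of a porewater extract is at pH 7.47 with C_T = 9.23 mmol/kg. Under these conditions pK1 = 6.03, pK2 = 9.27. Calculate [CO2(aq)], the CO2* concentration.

α₀ = 1 / (1 + K1/[H⁺] + K1K2/[H⁺]²) = 1 / (1 + 10^+1.44 + 10^-0.36)
   = 1 / (1 + 27.542 + 0.43652) = 1/28.979 = 0.03451
[CO2*] = α₀ × DIC = 0.03451 × 9.23 = 0.319 mmol/kg

[CO2*] = 0.319 mmol/kg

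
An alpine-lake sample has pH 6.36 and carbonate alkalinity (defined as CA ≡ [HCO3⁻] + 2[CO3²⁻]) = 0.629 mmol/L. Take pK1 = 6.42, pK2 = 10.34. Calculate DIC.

CA = [HCO3⁻] + 2[CO3²⁻] = (α₁ + 2α₂)·DIC
At pH 6.36: [H⁺]/K1 = 10^0.06 = 1.1482, K2/[H⁺] = 10^-3.98 = 0.00010471
α₁ = 1/(1 + 1.1482 + 0.00010471) = 1/2.1483 = 0.4655; α₂ = α₁·K2/[H⁺] = 4.874×10^-5
α₁ + 2α₂ = 0.4656
DIC = CA / (α₁ + 2α₂) = 0.629 / 0.4656 = 1.35 mmol/L

DIC = 1.35 mmol/L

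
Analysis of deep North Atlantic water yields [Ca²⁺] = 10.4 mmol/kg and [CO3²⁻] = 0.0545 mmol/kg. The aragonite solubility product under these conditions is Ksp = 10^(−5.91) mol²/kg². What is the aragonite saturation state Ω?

Ω = 0.461

Ksp = 10^(−5.91) = 1.230×10^-6
Ω = [Ca²⁺][CO3²⁻]/Ksp = (10.4×10^-3)(0.0545×10^-3) / 1.230×10^-6 = 0.461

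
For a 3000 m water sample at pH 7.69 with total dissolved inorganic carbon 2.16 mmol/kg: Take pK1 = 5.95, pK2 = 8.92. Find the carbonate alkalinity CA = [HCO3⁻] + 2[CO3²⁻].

CA = 2.24 mmol/kg

CA = [HCO3⁻] + 2[CO3²⁻] = (α₁ + 2α₂)·DIC
At pH 7.69: [H⁺]/K1 = 10^-1.74 = 0.018197, K2/[H⁺] = 10^-1.23 = 0.058884
α₁ = 1/(1 + 0.018197 + 0.058884) = 1/1.0771 = 0.9284; α₂ = α₁·K2/[H⁺] = 0.05467
α₁ + 2α₂ = 1.0378
CA = 1.0378 × 2.16 = 2.24 mmol/kg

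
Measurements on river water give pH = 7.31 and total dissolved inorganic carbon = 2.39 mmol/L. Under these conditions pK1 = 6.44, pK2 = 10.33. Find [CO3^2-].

α₂ = 1 / (1 + [H⁺]/K2 + [H⁺]²/(K1K2)) = 1 / (1 + 10^+3.02 + 10^+2.15)
   = 1 / (1 + 1047.1 + 141.25) = 1/1189.4 = 0.0008408
[CO3²⁻] = α₂ × DIC = 0.0008408 × 2.39 = 0.00201 mmol/L = 2.01 μmol/L

[CO3²⁻] = 2.01 μmol/L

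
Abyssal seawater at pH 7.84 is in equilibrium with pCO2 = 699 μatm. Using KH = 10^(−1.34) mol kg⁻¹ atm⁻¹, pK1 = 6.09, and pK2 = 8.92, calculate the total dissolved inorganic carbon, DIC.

[CO2*] = KH · pCO2 = 10^(−1.34) × 699×10^-6 = 3.195×10^-5 mol/kg
α₀ = 1/(1 + K1/[H⁺] + K1K2/[H⁺]²) = 1/(1 + 10^+1.75 + 10^+0.67) = 0.01615
DIC = [CO2*]/α₀ = 3.195×10^-5 / 0.01615 = 1.98 mmol/kg

DIC = 1.98 mmol/kg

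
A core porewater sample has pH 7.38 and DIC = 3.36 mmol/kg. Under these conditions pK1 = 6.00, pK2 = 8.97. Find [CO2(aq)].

α₀ = 1 / (1 + K1/[H⁺] + K1K2/[H⁺]²) = 1 / (1 + 10^+1.38 + 10^-0.21)
   = 1 / (1 + 23.988 + 0.61660) = 1/25.605 = 0.03905
[CO2*] = α₀ × DIC = 0.03905 × 3.36 = 0.131 mmol/kg

[CO2*] = 0.131 mmol/kg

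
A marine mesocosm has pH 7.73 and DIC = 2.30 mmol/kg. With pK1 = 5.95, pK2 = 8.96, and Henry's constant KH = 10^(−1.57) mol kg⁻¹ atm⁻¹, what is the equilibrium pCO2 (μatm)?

α₀ = 1 / (1 + K1/[H⁺] + K1K2/[H⁺]²) = 1 / (1 + 10^+1.78 + 10^+0.55)
   = 1 / (1 + 60.256 + 3.5481) = 1/64.804 = 0.01543
[CO2*] = α₀ × DIC = 0.01543 × 2.30 = 0.03549 mmol/kg
pCO2 = [CO2*]/KH = 3.549×10^-5 / 2.692×10^-2 = 1320 μatm

pCO2 = 1320 μatm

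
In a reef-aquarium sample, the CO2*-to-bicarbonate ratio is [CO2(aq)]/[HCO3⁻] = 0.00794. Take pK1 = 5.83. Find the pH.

pH = 7.93

From K1 = [H⁺][HCO3⁻]/[CO2(aq)]:  pH = pK1 − log₁₀([CO2(aq)]/[HCO3⁻])
log₁₀(0.00794) = -2.100
pH = 5.83 − (-2.100) = 7.93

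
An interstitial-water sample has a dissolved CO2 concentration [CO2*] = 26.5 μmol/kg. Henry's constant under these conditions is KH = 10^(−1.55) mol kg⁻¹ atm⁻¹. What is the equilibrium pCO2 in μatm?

pCO2 = 940 μatm

KH = 10^(−1.55) = 2.818×10^-2 mol kg⁻¹ atm⁻¹
pCO2 = [CO2*]/KH = 26.5×10^-6 / 2.818×10^-2 = 9.40×10^-4 atm = 940 μatm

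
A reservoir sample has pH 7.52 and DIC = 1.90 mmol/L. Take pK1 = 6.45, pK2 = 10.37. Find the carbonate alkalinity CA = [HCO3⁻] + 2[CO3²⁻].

CA = 1.75 mmol/L

CA = [HCO3⁻] + 2[CO3²⁻] = (α₁ + 2α₂)·DIC
At pH 7.52: [H⁺]/K1 = 10^-1.07 = 0.085114, K2/[H⁺] = 10^-2.85 = 0.0014125
α₁ = 1/(1 + 0.085114 + 0.0014125) = 1/1.0865 = 0.9204; α₂ = α₁·K2/[H⁺] = 0.001300
α₁ + 2α₂ = 0.9230
CA = 0.9230 × 1.90 = 1.75 mmol/L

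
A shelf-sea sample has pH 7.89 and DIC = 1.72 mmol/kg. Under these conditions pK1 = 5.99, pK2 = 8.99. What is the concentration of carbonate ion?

α₂ = 1 / (1 + [H⁺]/K2 + [H⁺]²/(K1K2)) = 1 / (1 + 10^+1.10 + 10^-0.80)
   = 1 / (1 + 12.589 + 0.15849) = 1/13.748 = 0.07274
[CO3²⁻] = α₂ × DIC = 0.07274 × 1.72 = 0.125 mmol/kg

[CO3²⁻] = 0.125 mmol/kg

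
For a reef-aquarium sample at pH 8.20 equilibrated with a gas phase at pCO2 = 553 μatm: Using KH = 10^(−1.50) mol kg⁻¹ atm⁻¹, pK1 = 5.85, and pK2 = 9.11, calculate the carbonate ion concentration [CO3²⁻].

[CO3²⁻] = 0.482 mmol/kg

[CO2*] = KH · pCO2 = 10^(−1.50) × 553×10^-6 = 1.749×10^-5 mol/kg
α₀ = 1/(1 + K1/[H⁺] + K1K2/[H⁺]²) = 1/(1 + 10^+2.35 + 10^+1.44) = 0.003962
DIC = [CO2*]/α₀ = 1.749×10^-5 / 0.003962 = 4.414 mmol/kg
[CO3²⁻] = α₂·DIC; α₂ = 0.1091, so [CO3²⁻] = 0.1091 × 4.414 = 0.482 mmol/kg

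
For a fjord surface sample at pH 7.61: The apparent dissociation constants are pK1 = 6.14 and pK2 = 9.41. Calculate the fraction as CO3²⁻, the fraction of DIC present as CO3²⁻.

α₂ = 0.0151

α₂ = 1 / (1 + [H⁺]/K2 + [H⁺]²/(K1K2)) = 1 / (1 + 10^+1.80 + 10^+0.33)
   = 1 / (1 + 63.096 + 2.1380) = 1/66.234 = 0.01510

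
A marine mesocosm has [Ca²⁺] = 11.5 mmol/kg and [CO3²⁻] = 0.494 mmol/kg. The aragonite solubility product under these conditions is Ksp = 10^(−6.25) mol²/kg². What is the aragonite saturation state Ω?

Ksp = 10^(−6.25) = 5.623×10^-7
Ω = [Ca²⁺][CO3²⁻]/Ksp = (11.5×10^-3)(0.494×10^-3) / 5.623×10^-7 = 10.1

Ω = 10.1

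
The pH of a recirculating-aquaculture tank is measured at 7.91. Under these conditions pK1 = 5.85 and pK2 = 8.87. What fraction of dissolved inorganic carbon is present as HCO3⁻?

α₁ = 1 / (1 + [H⁺]/K1 + K2/[H⁺]) = 1 / (1 + 10^-2.06 + 10^-0.96)
   = 1 / (1 + 0.0087096 + 0.10965) = 1/1.1184 = 0.8942

α₁ = 0.894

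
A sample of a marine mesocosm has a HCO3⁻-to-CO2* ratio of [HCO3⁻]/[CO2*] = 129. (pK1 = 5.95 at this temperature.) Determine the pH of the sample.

pH = 8.06

From K1 = [H⁺][HCO3⁻]/[CO2*]:  pH = pK1 + log₁₀([HCO3⁻]/[CO2*])
log₁₀(129) = +2.111
pH = 5.95 + (+2.111) = 8.06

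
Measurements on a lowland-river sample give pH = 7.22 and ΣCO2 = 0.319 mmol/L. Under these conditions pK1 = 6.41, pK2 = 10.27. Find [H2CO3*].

[CO2*] = 0.0427 mmol/L

α₀ = 1 / (1 + K1/[H⁺] + K1K2/[H⁺]²) = 1 / (1 + 10^+0.81 + 10^-2.24)
   = 1 / (1 + 6.4565 + 0.0057544) = 1/7.4623 = 0.1340
[CO2*] = α₀ × DIC = 0.1340 × 0.319 = 0.0427 mmol/L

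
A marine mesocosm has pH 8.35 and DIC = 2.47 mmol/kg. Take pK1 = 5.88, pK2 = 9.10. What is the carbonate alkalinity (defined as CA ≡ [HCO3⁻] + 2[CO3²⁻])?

CA = [HCO3⁻] + 2[CO3²⁻] = (α₁ + 2α₂)·DIC
At pH 8.35: [H⁺]/K1 = 10^-2.47 = 0.0033884, K2/[H⁺] = 10^-0.75 = 0.17783
α₁ = 1/(1 + 0.0033884 + 0.17783) = 1/1.1812 = 0.8466; α₂ = α₁·K2/[H⁺] = 0.1505
α₁ + 2α₂ = 1.1477
CA = 1.1477 × 2.47 = 2.83 mmol/kg

CA = 2.83 mmol/kg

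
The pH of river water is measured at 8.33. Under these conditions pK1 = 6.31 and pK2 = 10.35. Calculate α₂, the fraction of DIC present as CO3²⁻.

α₂ = 1 / (1 + [H⁺]/K2 + [H⁺]²/(K1K2)) = 1 / (1 + 10^+2.02 + 10^+0.00)
   = 1 / (1 + 104.71 + 1.0000) = 1/106.71 = 0.009371

α₂ = 0.00937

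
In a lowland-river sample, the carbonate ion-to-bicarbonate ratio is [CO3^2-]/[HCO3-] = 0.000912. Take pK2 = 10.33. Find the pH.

From K2 = [H⁺][CO3^2-]/[HCO3-]:  pH = pK2 + log₁₀([CO3^2-]/[HCO3-])
log₁₀(0.000912) = -3.040
pH = 10.33 + (-3.040) = 7.29

pH = 7.29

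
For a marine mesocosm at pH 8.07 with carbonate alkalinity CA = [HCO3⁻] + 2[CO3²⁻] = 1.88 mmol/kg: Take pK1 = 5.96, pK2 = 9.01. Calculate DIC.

DIC = 1.72 mmol/kg

CA = [HCO3⁻] + 2[CO3²⁻] = (α₁ + 2α₂)·DIC
At pH 8.07: [H⁺]/K1 = 10^-2.11 = 0.0077625, K2/[H⁺] = 10^-0.94 = 0.11482
α₁ = 1/(1 + 0.0077625 + 0.11482) = 1/1.1226 = 0.8908; α₂ = α₁·K2/[H⁺] = 0.1023
α₁ + 2α₂ = 1.0954
DIC = CA / (α₁ + 2α₂) = 1.88 / 1.0954 = 1.72 mmol/kg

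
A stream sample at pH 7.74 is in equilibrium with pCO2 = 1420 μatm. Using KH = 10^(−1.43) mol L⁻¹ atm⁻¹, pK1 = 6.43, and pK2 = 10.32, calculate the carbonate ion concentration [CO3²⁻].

[CO2*] = KH · pCO2 = 10^(−1.43) × 1420×10^-6 = 5.276×10^-5 mol/L
α₀ = 1/(1 + K1/[H⁺] + K1K2/[H⁺]²) = 1/(1 + 10^+1.31 + 10^-1.27) = 0.04657
DIC = [CO2*]/α₀ = 5.276×10^-5 / 0.04657 = 1.133 mmol/L
[CO3²⁻] = α₂·DIC; α₂ = 0.002501, so [CO3²⁻] = 0.002501 × 1.133 = 0.00283 mmol/L = 2.83 μmol/L

[CO3²⁻] = 2.83 μmol/L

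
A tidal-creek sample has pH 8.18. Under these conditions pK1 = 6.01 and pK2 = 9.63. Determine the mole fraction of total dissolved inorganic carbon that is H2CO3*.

α₀ = 0.00649

α₀ = 1 / (1 + K1/[H⁺] + K1K2/[H⁺]²) = 1 / (1 + 10^+2.17 + 10^+0.72)
   = 1 / (1 + 147.91 + 5.2481) = 1/154.16 = 0.006487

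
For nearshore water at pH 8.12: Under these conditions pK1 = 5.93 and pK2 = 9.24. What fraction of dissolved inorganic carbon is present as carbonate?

α₂ = 1 / (1 + [H⁺]/K2 + [H⁺]²/(K1K2)) = 1 / (1 + 10^+1.12 + 10^-1.07)
   = 1 / (1 + 13.183 + 0.085114) = 1/14.268 = 0.07009

α₂ = 0.0701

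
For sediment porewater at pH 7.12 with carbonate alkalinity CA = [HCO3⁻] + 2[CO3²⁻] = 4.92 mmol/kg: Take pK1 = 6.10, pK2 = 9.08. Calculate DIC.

DIC = 5.33 mmol/kg

CA = [HCO3⁻] + 2[CO3²⁻] = (α₁ + 2α₂)·DIC
At pH 7.12: [H⁺]/K1 = 10^-1.02 = 0.095499, K2/[H⁺] = 10^-1.96 = 0.010965
α₁ = 1/(1 + 0.095499 + 0.010965) = 1/1.1065 = 0.9038; α₂ = α₁·K2/[H⁺] = 0.009910
α₁ + 2α₂ = 0.9236
DIC = CA / (α₁ + 2α₂) = 4.92 / 0.9236 = 5.33 mmol/kg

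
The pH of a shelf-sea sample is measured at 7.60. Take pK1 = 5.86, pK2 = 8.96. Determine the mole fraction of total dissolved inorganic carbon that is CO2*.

α₀ = 1 / (1 + K1/[H⁺] + K1K2/[H⁺]²) = 1 / (1 + 10^+1.74 + 10^+0.38)
   = 1 / (1 + 54.954 + 2.3988) = 1/58.353 = 0.01714

α₀ = 0.0171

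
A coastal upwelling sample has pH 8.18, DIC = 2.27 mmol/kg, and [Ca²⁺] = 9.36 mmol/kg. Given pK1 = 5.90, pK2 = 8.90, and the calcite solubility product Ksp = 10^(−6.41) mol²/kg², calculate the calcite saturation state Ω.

Ω = 8.70

α₂ = 1 / (1 + [H⁺]/K2 + [H⁺]²/(K1K2)) = 1 / (1 + 10^+0.72 + 10^-1.56)
   = 1 / (1 + 5.2481 + 0.027542) = 1/6.2756 = 0.1593
[CO3²⁻] = α₂ × DIC = 0.1593 × 2.27 = 0.3617 mmol/kg
Ksp = 10^(−6.41) = 3.890×10^-7
Ω = [Ca²⁺][CO3²⁻]/Ksp = (9.36×10^-3)(3.617×10^-4) / 3.890×10^-7 = 8.70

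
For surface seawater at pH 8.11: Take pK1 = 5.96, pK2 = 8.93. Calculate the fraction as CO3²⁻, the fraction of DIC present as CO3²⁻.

α₂ = 0.131

α₂ = 1 / (1 + [H⁺]/K2 + [H⁺]²/(K1K2)) = 1 / (1 + 10^+0.82 + 10^-1.33)
   = 1 / (1 + 6.6069 + 0.046774) = 1/7.6537 = 0.1307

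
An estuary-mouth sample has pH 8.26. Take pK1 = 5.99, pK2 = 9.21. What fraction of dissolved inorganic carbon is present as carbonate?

α₂ = 1 / (1 + [H⁺]/K2 + [H⁺]²/(K1K2)) = 1 / (1 + 10^+0.95 + 10^-1.32)
   = 1 / (1 + 8.9125 + 0.047863) = 1/9.9604 = 0.1004

α₂ = 0.100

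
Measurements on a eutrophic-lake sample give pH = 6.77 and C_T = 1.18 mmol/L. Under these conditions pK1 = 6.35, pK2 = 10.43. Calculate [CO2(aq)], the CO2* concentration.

[CO2*] = 0.325 mmol/L

α₀ = 1 / (1 + K1/[H⁺] + K1K2/[H⁺]²) = 1 / (1 + 10^+0.42 + 10^-3.24)
   = 1 / (1 + 2.6303 + 0.00057544) = 1/3.6308 = 0.2754
[CO2*] = α₀ × DIC = 0.2754 × 1.18 = 0.325 mmol/L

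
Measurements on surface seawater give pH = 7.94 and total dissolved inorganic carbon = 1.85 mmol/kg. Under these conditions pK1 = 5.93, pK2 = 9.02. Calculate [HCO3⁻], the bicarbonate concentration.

α₁ = 1 / (1 + [H⁺]/K1 + K2/[H⁺]) = 1 / (1 + 10^-2.01 + 10^-1.08)
   = 1 / (1 + 0.0097724 + 0.083176) = 1/1.0929 = 0.9150
[HCO3⁻] = α₁ × DIC = 0.9150 × 1.85 = 1.69 mmol/kg

[HCO3⁻] = 1.69 mmol/kg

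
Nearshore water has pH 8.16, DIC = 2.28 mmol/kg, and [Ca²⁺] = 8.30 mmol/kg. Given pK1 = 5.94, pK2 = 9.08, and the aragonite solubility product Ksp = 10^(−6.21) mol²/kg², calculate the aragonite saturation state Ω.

α₂ = 1 / (1 + [H⁺]/K2 + [H⁺]²/(K1K2)) = 1 / (1 + 10^+0.92 + 10^-1.30)
   = 1 / (1 + 8.3176 + 0.050119) = 1/9.3678 = 0.1067
[CO3²⁻] = α₂ × DIC = 0.1067 × 2.28 = 0.2434 mmol/kg
Ksp = 10^(−6.21) = 6.166×10^-7
Ω = [Ca²⁺][CO3²⁻]/Ksp = (8.30×10^-3)(2.434×10^-4) / 6.166×10^-7 = 3.28

Ω = 3.28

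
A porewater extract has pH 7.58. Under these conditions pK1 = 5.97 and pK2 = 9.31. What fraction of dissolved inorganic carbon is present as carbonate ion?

α₂ = 1 / (1 + [H⁺]/K2 + [H⁺]²/(K1K2)) = 1 / (1 + 10^+1.73 + 10^+0.12)
   = 1 / (1 + 53.703 + 1.3183) = 1/56.021 = 0.01785

α₂ = 0.0179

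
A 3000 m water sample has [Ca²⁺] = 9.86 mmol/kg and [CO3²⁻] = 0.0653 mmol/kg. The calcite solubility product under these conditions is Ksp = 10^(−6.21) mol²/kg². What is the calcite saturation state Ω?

Ksp = 10^(−6.21) = 6.166×10^-7
Ω = [Ca²⁺][CO3²⁻]/Ksp = (9.86×10^-3)(0.0653×10^-3) / 6.166×10^-7 = 1.04

Ω = 1.04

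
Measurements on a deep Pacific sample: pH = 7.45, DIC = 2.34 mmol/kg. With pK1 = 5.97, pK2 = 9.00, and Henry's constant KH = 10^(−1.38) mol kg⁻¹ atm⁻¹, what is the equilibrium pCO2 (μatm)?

α₀ = 1 / (1 + K1/[H⁺] + K1K2/[H⁺]²) = 1 / (1 + 10^+1.48 + 10^-0.07)
   = 1 / (1 + 30.200 + 0.85114) = 1/32.051 = 0.03120
[CO2*] = α₀ × DIC = 0.03120 × 2.34 = 0.07301 mmol/kg
pCO2 = [CO2*]/KH = 7.301×10^-5 / 4.169×10^-2 = 1750 μatm

pCO2 = 1750 μatm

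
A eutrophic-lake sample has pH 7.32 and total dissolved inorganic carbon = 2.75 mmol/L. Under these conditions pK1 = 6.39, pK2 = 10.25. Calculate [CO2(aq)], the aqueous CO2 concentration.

[CO2*] = 0.289 mmol/L

α₀ = 1 / (1 + K1/[H⁺] + K1K2/[H⁺]²) = 1 / (1 + 10^+0.93 + 10^-2.00)
   = 1 / (1 + 8.5114 + 0.010000) = 1/9.5214 = 0.1050
[CO2*] = α₀ × DIC = 0.1050 × 2.75 = 0.289 mmol/L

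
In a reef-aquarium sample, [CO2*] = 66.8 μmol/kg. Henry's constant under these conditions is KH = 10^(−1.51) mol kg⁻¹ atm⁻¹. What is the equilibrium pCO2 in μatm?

KH = 10^(−1.51) = 3.090×10^-2 mol kg⁻¹ atm⁻¹
pCO2 = [CO2*]/KH = 66.8×10^-6 / 3.090×10^-2 = 2.16×10^-3 atm = 2160 μatm

pCO2 = 2160 μatm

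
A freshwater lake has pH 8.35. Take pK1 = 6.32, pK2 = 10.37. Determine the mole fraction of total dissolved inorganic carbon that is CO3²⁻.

α₂ = 1 / (1 + [H⁺]/K2 + [H⁺]²/(K1K2)) = 1 / (1 + 10^+2.02 + 10^-0.01)
   = 1 / (1 + 104.71 + 0.97724) = 1/106.69 = 0.009373

α₂ = 0.00937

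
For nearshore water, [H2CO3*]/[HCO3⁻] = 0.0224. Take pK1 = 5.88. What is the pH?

From K1 = [H⁺][HCO3⁻]/[H2CO3*]:  pH = pK1 − log₁₀([H2CO3*]/[HCO3⁻])
log₁₀(0.0224) = -1.650
pH = 5.88 − (-1.650) = 7.53

pH = 7.53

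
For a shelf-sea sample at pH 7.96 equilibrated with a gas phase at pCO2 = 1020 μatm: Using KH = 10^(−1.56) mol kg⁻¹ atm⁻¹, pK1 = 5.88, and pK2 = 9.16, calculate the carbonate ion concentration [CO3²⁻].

[CO2*] = KH · pCO2 = 10^(−1.56) × 1020×10^-6 = 2.809×10^-5 mol/kg
α₀ = 1/(1 + K1/[H⁺] + K1K2/[H⁺]²) = 1/(1 + 10^+2.08 + 10^+0.88) = 0.007763
DIC = [CO2*]/α₀ = 2.809×10^-5 / 0.007763 = 3.619 mmol/kg
[CO3²⁻] = α₂·DIC; α₂ = 0.05889, so [CO3²⁻] = 0.05889 × 3.619 = 0.213 mmol/kg

[CO3²⁻] = 0.213 mmol/kg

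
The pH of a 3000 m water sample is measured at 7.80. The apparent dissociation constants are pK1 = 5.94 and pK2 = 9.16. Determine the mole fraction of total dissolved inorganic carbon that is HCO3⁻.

α₁ = 0.946

α₁ = 1 / (1 + [H⁺]/K1 + K2/[H⁺]) = 1 / (1 + 10^-1.86 + 10^-1.36)
   = 1 / (1 + 0.013804 + 0.043652) = 1/1.0575 = 0.9457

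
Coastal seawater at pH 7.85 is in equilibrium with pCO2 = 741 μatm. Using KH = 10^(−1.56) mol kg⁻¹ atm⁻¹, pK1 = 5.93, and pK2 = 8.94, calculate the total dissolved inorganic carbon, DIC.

[CO2*] = KH · pCO2 = 10^(−1.56) × 741×10^-6 = 2.041×10^-5 mol/kg
α₀ = 1/(1 + K1/[H⁺] + K1K2/[H⁺]²) = 1/(1 + 10^+1.92 + 10^+0.83) = 0.01100
DIC = [CO2*]/α₀ = 2.041×10^-5 / 0.01100 = 1.86 mmol/kg

DIC = 1.86 mmol/kg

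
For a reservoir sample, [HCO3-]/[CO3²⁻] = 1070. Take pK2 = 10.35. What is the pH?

From K2 = [H⁺][CO3²⁻]/[HCO3-]:  pH = pK2 − log₁₀([HCO3-]/[CO3²⁻])
log₁₀(1070) = +3.029
pH = 10.35 − (+3.029) = 7.32

pH = 7.32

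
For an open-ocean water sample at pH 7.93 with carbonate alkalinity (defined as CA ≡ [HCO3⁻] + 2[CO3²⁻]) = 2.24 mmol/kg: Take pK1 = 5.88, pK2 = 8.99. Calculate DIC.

CA = [HCO3⁻] + 2[CO3²⁻] = (α₁ + 2α₂)·DIC
At pH 7.93: [H⁺]/K1 = 10^-2.05 = 0.0089125, K2/[H⁺] = 10^-1.06 = 0.087096
α₁ = 1/(1 + 0.0089125 + 0.087096) = 1/1.0960 = 0.9124; α₂ = α₁·K2/[H⁺] = 0.07947
α₁ + 2α₂ = 1.0713
DIC = CA / (α₁ + 2α₂) = 2.24 / 1.0713 = 2.09 mmol/kg

DIC = 2.09 mmol/kg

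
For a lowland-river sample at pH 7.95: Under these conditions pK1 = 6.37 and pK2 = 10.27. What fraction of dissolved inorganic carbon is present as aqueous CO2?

α₀ = 1 / (1 + K1/[H⁺] + K1K2/[H⁺]²) = 1 / (1 + 10^+1.58 + 10^-0.74)
   = 1 / (1 + 38.019 + 0.18197) = 1/39.201 = 0.02551

α₀ = 0.0255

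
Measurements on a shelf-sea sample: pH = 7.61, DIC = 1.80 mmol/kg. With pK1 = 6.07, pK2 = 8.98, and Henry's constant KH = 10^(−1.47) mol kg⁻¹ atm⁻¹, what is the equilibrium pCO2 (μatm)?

pCO2 = 1430 μatm

α₀ = 1 / (1 + K1/[H⁺] + K1K2/[H⁺]²) = 1 / (1 + 10^+1.54 + 10^+0.17)
   = 1 / (1 + 34.674 + 1.4791) = 1/37.153 = 0.02692
[CO2*] = α₀ × DIC = 0.02692 × 1.80 = 0.04845 mmol/kg
pCO2 = [CO2*]/KH = 4.845×10^-5 / 3.388×10^-2 = 1430 μatm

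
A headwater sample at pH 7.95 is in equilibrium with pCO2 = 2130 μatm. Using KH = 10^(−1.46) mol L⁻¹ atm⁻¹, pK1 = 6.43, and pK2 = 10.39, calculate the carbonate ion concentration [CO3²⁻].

[CO2*] = KH · pCO2 = 10^(−1.46) × 2130×10^-6 = 7.385×10^-5 mol/L
α₀ = 1/(1 + K1/[H⁺] + K1K2/[H⁺]²) = 1/(1 + 10^+1.52 + 10^-0.92) = 0.02921
DIC = [CO2*]/α₀ = 7.385×10^-5 / 0.02921 = 2.528 mmol/L
[CO3²⁻] = α₂·DIC; α₂ = 0.003512, so [CO3²⁻] = 0.003512 × 2.528 = 0.00888 mmol/L = 8.88 μmol/L

[CO3²⁻] = 8.88 μmol/L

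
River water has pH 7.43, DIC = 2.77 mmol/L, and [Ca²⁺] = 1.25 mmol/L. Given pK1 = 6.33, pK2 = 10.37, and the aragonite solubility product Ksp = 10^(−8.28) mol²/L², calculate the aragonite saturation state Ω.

α₂ = 1 / (1 + [H⁺]/K2 + [H⁺]²/(K1K2)) = 1 / (1 + 10^+2.94 + 10^+1.84)
   = 1 / (1 + 870.96 + 69.183) = 1/941.15 = 0.001063
[CO3²⁻] = α₂ × DIC = 0.001063 × 2.77 = 0.002943 mmol/L = 2.943 μmol/L
Ksp = 10^(−8.28) = 5.248×10^-9
Ω = [Ca²⁺][CO3²⁻]/Ksp = (1.25×10^-3)(2.943×10^-6) / 5.248×10^-9 = 0.701

Ω = 0.701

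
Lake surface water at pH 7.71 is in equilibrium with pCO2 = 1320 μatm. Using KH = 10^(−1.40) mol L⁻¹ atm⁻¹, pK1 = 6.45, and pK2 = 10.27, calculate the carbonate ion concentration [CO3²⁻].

[CO3²⁻] = 2.63 μmol/L

[CO2*] = KH · pCO2 = 10^(−1.40) × 1320×10^-6 = 5.255×10^-5 mol/L
α₀ = 1/(1 + K1/[H⁺] + K1K2/[H⁺]²) = 1/(1 + 10^+1.26 + 10^-1.30) = 0.05196
DIC = [CO2*]/α₀ = 5.255×10^-5 / 0.05196 = 1.011 mmol/L
[CO3²⁻] = α₂·DIC; α₂ = 0.002604, so [CO3²⁻] = 0.002604 × 1.011 = 0.00263 mmol/L = 2.63 μmol/L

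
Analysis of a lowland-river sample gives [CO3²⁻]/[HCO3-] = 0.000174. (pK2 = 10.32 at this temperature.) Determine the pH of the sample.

From K2 = [H⁺][CO3²⁻]/[HCO3-]:  pH = pK2 + log₁₀([CO3²⁻]/[HCO3-])
log₁₀(0.000174) = -3.759
pH = 10.32 + (-3.759) = 6.56

pH = 6.56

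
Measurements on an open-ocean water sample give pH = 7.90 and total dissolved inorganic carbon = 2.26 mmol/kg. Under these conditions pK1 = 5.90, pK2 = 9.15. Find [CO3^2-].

α₂ = 1 / (1 + [H⁺]/K2 + [H⁺]²/(K1K2)) = 1 / (1 + 10^+1.25 + 10^-0.75)
   = 1 / (1 + 17.783 + 0.17783) = 1/18.961 = 0.05274
[CO3²⁻] = α₂ × DIC = 0.05274 × 2.26 = 0.119 mmol/kg

[CO3²⁻] = 0.119 mmol/kg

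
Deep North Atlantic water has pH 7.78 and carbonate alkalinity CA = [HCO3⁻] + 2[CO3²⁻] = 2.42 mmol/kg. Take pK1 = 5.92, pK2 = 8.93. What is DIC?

CA = [HCO3⁻] + 2[CO3²⁻] = (α₁ + 2α₂)·DIC
At pH 7.78: [H⁺]/K1 = 10^-1.86 = 0.013804, K2/[H⁺] = 10^-1.15 = 0.070795
α₁ = 1/(1 + 0.013804 + 0.070795) = 1/1.0846 = 0.9220; α₂ = α₁·K2/[H⁺] = 0.06527
α₁ + 2α₂ = 1.0525
DIC = CA / (α₁ + 2α₂) = 2.42 / 1.0525 = 2.30 mmol/kg

DIC = 2.30 mmol/kg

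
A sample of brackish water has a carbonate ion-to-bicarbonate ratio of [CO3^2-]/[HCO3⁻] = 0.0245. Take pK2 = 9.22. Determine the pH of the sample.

From K2 = [H⁺][CO3^2-]/[HCO3⁻]:  pH = pK2 + log₁₀([CO3^2-]/[HCO3⁻])
log₁₀(0.0245) = -1.611
pH = 9.22 + (-1.611) = 7.61

pH = 7.61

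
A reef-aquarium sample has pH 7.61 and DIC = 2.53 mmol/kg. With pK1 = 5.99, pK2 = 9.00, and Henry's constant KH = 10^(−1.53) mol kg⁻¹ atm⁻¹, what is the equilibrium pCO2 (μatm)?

α₀ = 1 / (1 + K1/[H⁺] + K1K2/[H⁺]²) = 1 / (1 + 10^+1.62 + 10^+0.23)
   = 1 / (1 + 41.687 + 1.6982) = 1/44.385 = 0.02253
[CO2*] = α₀ × DIC = 0.02253 × 2.53 = 0.05700 mmol/kg
pCO2 = [CO2*]/KH = 5.700×10^-5 / 2.951×10^-2 = 1930 μatm

pCO2 = 1930 μatm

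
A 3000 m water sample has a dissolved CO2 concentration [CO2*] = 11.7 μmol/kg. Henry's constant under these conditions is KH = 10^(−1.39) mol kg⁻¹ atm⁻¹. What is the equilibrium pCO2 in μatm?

KH = 10^(−1.39) = 4.074×10^-2 mol kg⁻¹ atm⁻¹
pCO2 = [CO2*]/KH = 11.7×10^-6 / 4.074×10^-2 = 2.87×10^-4 atm = 287 μatm

pCO2 = 287 μatm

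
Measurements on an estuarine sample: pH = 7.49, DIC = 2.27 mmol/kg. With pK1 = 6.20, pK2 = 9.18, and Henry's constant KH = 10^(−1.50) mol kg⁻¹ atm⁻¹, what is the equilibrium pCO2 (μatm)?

α₀ = 1 / (1 + K1/[H⁺] + K1K2/[H⁺]²) = 1 / (1 + 10^+1.29 + 10^-0.40)
   = 1 / (1 + 19.498 + 0.39811) = 1/20.897 = 0.04785
[CO2*] = α₀ × DIC = 0.04785 × 2.27 = 0.1086 mmol/kg
pCO2 = [CO2*]/KH = 1.086×10^-4 / 3.162×10^-2 = 3440 μatm

pCO2 = 3440 μatm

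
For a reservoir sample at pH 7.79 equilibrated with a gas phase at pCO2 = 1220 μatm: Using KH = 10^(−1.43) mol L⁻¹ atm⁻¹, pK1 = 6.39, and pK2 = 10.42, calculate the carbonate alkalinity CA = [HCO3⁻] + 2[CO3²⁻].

CA = 1.14 mmol/L

[CO2*] = KH · pCO2 = 10^(−1.43) × 1220×10^-6 = 4.533×10^-5 mol/L
α₀ = 1/(1 + K1/[H⁺] + K1K2/[H⁺]²) = 1/(1 + 10^+1.40 + 10^-1.23) = 0.03820
DIC = [CO2*]/α₀ = 4.533×10^-5 / 0.03820 = 1.187 mmol/L
CA = (α₁ + 2α₂)·DIC = (0.9596 + 2×0.002249) × 1.187 = 1.14 mmol/L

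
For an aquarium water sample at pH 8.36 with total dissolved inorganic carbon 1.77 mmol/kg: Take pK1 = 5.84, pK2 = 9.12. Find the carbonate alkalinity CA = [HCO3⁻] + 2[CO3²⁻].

CA = 2.03 mmol/kg

CA = [HCO3⁻] + 2[CO3²⁻] = (α₁ + 2α₂)·DIC
At pH 8.36: [H⁺]/K1 = 10^-2.52 = 0.0030200, K2/[H⁺] = 10^-0.76 = 0.17378
α₁ = 1/(1 + 0.0030200 + 0.17378) = 1/1.1768 = 0.8498; α₂ = α₁·K2/[H⁺] = 0.1477
α₁ + 2α₂ = 1.1451
CA = 1.1451 × 1.77 = 2.03 mmol/kg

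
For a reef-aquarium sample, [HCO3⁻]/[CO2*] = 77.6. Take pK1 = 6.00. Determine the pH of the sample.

From K1 = [H⁺][HCO3⁻]/[CO2*]:  pH = pK1 + log₁₀([HCO3⁻]/[CO2*])
log₁₀(77.6) = +1.890
pH = 6.00 + (+1.890) = 7.89

pH = 7.89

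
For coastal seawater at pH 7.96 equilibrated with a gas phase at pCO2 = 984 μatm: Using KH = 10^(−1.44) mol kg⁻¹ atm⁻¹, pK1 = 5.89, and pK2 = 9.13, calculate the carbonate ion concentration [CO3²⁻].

[CO2*] = KH · pCO2 = 10^(−1.44) × 984×10^-6 = 3.573×10^-5 mol/kg
α₀ = 1/(1 + K1/[H⁺] + K1K2/[H⁺]²) = 1/(1 + 10^+2.07 + 10^+0.90) = 0.007909
DIC = [CO2*]/α₀ = 3.573×10^-5 / 0.007909 = 4.517 mmol/kg
[CO3²⁻] = α₂·DIC; α₂ = 0.06283, so [CO3²⁻] = 0.06283 × 4.517 = 0.284 mmol/kg

[CO3²⁻] = 0.284 mmol/kg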